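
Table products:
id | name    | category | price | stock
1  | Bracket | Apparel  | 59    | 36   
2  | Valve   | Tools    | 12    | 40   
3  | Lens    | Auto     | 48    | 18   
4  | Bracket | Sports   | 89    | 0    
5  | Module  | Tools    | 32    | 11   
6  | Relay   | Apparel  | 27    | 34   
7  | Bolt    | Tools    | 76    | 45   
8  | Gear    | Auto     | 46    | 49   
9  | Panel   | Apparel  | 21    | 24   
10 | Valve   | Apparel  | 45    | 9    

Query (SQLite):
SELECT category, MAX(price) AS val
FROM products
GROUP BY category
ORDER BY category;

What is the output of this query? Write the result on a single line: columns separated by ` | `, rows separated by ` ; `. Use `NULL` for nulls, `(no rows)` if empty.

Apparel | 59 ; Auto | 48 ; Sports | 89 ; Tools | 76

Partition products by category; compute MAX(price) within each group.
  Apparel: ids {1, 6, 9, 10} → MAX(price)=59
  Auto: ids {3, 8} → MAX(price)=48
  Sports: ids {4} → MAX(price)=89
  Tools: ids {2, 5, 7} → MAX(price)=76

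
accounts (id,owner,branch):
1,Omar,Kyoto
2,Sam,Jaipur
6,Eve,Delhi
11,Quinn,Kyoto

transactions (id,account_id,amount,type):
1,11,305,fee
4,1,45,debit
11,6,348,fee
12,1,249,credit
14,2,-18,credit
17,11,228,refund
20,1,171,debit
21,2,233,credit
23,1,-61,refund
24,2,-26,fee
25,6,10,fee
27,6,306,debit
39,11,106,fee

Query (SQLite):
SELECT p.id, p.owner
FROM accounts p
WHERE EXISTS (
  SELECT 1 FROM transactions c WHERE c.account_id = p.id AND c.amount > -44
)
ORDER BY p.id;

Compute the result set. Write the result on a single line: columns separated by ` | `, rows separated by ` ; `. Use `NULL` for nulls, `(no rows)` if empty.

For each accounts row, check whether any transactions with matching account_id has amount > -44.
Keep rows where that is true.

1 | Omar ; 2 | Sam ; 6 | Eve ; 11 | Quinn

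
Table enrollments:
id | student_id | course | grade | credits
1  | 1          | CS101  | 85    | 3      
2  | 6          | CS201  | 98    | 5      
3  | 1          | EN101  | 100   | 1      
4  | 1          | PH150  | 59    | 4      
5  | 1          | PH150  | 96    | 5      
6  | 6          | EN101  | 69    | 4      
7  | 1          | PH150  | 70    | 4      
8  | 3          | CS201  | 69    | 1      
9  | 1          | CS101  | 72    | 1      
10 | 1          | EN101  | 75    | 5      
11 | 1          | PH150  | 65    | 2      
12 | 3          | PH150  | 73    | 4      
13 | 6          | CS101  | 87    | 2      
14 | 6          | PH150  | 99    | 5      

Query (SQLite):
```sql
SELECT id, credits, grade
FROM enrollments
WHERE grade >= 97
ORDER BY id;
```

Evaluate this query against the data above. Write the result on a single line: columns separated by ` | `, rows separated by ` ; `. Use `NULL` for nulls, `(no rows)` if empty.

grade >= 97: ids {2, 3, 14}

2 | 5 | 98 ; 3 | 1 | 100 ; 14 | 5 | 99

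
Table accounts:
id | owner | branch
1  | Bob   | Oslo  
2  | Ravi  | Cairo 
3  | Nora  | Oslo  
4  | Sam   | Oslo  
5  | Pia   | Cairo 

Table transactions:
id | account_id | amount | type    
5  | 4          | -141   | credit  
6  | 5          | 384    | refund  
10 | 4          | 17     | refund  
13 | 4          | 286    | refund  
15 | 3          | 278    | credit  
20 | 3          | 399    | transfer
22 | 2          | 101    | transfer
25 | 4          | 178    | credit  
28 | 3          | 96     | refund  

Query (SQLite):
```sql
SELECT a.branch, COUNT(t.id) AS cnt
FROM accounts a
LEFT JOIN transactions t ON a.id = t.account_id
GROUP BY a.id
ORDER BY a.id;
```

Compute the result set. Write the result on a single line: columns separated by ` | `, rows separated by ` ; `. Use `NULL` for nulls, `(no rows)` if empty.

Oslo | 0 ; Cairo | 1 ; Oslo | 3 ; Oslo | 4 ; Cairo | 1

LEFT JOIN keeps every accounts row; unmatched ones get NULL for transactions columns.
Group by accounts.id and compute COUNT(t.id). COUNT(col) of an all-NULL group is 0.
  1: ids {—} → COUNT(t.id)=0
  2: ids {22} → COUNT(t.id)=1
  3: ids {15, 20, 28} → COUNT(t.id)=3
  4: ids {5, 10, 13, 25} → COUNT(t.id)=4
  5: ids {6} → COUNT(t.id)=1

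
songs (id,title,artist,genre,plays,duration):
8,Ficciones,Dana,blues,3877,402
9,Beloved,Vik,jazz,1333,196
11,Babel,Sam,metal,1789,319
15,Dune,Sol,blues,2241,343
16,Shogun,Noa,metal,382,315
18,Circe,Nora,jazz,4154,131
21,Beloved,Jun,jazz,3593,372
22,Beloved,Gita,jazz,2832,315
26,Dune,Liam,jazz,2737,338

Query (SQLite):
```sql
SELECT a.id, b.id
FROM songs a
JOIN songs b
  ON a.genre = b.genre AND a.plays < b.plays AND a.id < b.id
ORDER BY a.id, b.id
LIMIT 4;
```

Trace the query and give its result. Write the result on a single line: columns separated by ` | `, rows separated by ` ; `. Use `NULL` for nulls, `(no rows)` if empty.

Pairs (a,b) with same genre, a.plays < b.plays, a.id < b.id.
genre groups: blues:{8,15} jazz:{9,18,21,22,26} metal:{11,16}
Ordered by (a.id, b.id); first 4.

9 | 18 ; 9 | 21 ; 9 | 22 ; 9 | 26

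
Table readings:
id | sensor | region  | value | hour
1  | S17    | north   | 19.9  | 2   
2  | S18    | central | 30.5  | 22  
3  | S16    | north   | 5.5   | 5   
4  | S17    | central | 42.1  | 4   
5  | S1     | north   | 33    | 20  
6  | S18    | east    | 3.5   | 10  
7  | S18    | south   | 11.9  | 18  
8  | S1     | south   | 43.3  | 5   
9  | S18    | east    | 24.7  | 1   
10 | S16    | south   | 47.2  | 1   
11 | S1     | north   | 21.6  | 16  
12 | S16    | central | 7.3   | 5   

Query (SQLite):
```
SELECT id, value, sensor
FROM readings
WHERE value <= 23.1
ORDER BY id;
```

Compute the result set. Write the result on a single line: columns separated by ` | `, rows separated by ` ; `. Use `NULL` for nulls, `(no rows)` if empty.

1 | 19.9 | S17 ; 3 | 5.5 | S16 ; 6 | 3.5 | S18 ; 7 | 11.9 | S18 ; 11 | 21.6 | S1 ; 12 | 7.3 | S16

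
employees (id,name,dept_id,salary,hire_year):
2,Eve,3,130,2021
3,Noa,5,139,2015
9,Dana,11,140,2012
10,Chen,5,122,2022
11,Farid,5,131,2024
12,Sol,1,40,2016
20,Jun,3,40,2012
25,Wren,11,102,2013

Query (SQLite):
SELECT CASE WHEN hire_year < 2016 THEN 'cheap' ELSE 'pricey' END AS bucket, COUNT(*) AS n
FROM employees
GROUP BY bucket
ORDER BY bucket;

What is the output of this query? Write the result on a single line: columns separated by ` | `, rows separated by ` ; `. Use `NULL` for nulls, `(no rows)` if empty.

Bucket rows by hire_year < 2016 → 'cheap' else 'pricey'; count each bucket.

cheap | 4 ; pricey | 4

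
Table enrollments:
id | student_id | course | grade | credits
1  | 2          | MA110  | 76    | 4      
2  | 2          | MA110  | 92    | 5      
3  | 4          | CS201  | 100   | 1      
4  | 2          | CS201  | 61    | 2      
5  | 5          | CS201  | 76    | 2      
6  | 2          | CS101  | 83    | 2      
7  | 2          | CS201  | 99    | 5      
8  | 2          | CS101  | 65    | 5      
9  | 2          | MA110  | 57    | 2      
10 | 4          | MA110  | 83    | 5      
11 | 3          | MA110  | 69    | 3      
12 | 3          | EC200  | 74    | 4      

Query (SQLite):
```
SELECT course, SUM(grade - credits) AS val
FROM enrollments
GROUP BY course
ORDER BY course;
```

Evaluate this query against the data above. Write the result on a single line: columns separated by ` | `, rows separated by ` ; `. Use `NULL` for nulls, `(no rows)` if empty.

For each row compute grade - credits.
Group by course; take SUM of the expression per group.
  CS101: ids {6, 8} → SUM(grade - credits)=141
  CS201: ids {3, 4, 5, 7} → SUM(grade - credits)=326
  EC200: ids {12} → SUM(grade - credits)=70
  MA110: ids {1, 2, 9, 10, 11} → SUM(grade - credits)=358

CS101 | 141 ; CS201 | 326 ; EC200 | 70 ; MA110 | 358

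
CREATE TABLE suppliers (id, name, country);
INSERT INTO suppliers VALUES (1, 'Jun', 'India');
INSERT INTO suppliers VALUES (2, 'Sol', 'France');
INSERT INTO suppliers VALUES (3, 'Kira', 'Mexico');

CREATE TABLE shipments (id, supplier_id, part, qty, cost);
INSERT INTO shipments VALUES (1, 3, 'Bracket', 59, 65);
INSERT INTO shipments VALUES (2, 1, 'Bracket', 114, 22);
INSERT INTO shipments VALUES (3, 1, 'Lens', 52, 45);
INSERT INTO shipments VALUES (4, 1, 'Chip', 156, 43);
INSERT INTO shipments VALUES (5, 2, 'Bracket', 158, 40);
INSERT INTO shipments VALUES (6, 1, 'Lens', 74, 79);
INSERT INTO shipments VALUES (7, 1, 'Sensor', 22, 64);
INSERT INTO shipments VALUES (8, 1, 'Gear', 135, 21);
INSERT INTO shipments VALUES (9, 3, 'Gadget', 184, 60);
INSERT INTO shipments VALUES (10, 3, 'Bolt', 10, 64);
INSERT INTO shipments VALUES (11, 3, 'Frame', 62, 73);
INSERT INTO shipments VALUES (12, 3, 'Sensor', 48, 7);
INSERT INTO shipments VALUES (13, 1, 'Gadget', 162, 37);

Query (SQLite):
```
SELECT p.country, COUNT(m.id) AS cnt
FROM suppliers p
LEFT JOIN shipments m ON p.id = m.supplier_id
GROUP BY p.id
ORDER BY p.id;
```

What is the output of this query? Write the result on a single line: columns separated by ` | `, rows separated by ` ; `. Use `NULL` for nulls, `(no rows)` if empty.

India | 7 ; France | 1 ; Mexico | 5

LEFT JOIN keeps every suppliers row; unmatched ones get NULL for shipments columns.
Group by suppliers.id and compute COUNT(m.id). COUNT(col) of an all-NULL group is 0.
  1: ids {2, 3, 4, 6, 7, 8, 13} → COUNT(m.id)=7
  2: ids {5} → COUNT(m.id)=1
  3: ids {1, 9, 10, 11, 12} → COUNT(m.id)=5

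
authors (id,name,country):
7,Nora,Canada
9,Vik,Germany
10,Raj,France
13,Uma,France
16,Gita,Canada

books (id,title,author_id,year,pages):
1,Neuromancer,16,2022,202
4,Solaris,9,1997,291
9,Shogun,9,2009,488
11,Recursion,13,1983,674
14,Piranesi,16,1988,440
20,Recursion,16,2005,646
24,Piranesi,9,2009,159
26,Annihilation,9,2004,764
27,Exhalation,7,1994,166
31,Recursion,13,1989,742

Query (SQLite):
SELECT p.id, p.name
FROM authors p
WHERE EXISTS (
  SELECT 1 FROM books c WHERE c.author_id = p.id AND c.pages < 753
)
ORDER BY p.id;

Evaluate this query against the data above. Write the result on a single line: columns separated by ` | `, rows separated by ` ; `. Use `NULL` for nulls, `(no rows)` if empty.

7 | Nora ; 9 | Vik ; 13 | Uma ; 16 | Gita

For each authors row, check whether any books with matching author_id has pages < 753.
Keep rows where that is true.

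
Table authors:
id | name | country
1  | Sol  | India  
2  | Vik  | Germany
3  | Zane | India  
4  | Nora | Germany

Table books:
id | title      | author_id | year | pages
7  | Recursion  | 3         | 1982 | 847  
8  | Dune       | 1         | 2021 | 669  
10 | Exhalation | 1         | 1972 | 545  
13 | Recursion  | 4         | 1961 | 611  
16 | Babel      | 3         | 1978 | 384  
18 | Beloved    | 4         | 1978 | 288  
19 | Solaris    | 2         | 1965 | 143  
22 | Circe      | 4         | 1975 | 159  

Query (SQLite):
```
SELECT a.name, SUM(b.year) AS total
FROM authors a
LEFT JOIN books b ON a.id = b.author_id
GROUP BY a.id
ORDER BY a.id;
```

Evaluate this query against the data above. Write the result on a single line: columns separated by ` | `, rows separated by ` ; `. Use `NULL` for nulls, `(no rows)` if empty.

Sol | 3993 ; Vik | 1965 ; Zane | 3960 ; Nora | 5914

LEFT JOIN keeps every authors row; unmatched ones get NULL for books columns.
Group by authors.id and compute SUM(b.year). SUM over an all-NULL group is NULL.
  1: ids {8, 10} → SUM(b.year)=3993
  2: ids {19} → SUM(b.year)=1965
  3: ids {7, 16} → SUM(b.year)=3960
  4: ids {13, 18, 22} → SUM(b.year)=5914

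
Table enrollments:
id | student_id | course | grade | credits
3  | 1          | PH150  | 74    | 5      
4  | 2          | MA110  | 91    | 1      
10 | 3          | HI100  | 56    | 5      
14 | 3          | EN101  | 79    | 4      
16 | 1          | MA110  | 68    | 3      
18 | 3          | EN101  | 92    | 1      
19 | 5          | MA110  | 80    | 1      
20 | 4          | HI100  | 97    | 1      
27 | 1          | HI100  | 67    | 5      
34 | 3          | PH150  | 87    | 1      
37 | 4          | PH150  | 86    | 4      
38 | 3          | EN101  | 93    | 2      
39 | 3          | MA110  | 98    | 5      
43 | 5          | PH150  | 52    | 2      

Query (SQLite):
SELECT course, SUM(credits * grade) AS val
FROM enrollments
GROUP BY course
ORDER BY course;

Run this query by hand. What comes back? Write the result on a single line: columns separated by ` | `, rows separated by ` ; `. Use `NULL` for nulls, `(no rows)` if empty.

EN101 | 594 ; HI100 | 712 ; MA110 | 865 ; PH150 | 905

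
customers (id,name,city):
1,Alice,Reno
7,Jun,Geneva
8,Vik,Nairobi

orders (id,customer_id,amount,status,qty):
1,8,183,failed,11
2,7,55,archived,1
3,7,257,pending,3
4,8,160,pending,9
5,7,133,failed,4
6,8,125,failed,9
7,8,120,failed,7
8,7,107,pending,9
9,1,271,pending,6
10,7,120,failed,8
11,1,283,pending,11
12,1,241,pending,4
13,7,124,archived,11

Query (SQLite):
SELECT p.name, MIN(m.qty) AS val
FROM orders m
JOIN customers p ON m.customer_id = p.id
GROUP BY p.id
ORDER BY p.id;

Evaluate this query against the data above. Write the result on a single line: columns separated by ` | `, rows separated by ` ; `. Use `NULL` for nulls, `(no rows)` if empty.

Alice | 4 ; Jun | 1 ; Vik | 7

Join each orders row to its customers via customer_id.
Group joined rows by customers.id; compute MIN(m.qty) per group.
  1: ids {9, 11, 12} → MIN(m.qty)=4
  7: ids {2, 3, 5, 8, 10, 13} → MIN(m.qty)=1
  8: ids {1, 4, 6, 7} → MIN(m.qty)=7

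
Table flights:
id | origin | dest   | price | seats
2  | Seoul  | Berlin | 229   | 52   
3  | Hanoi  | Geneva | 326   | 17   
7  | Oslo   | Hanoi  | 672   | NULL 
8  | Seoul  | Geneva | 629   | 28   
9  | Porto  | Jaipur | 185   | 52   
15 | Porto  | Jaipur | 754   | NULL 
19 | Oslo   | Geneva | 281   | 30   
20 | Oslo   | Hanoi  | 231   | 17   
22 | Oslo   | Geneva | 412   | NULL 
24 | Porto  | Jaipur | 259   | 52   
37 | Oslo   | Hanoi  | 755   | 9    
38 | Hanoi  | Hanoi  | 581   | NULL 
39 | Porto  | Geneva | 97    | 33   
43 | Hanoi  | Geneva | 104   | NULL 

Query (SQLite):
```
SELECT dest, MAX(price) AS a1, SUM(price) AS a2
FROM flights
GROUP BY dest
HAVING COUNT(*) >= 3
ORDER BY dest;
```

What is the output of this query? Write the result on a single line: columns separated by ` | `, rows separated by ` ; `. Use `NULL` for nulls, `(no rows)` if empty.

Geneva | 629 | 1849 ; Hanoi | 755 | 2239 ; Jaipur | 754 | 1198

Group flights by dest.
Per group compute: MAX(price), SUM(price).
HAVING: drop groups with fewer than 3 rows.
  Berlin: ids {2} → MAX(price)=229, SUM(price)=229
  Geneva: ids {3, 8, 19, 22, 39, 43} → MAX(price)=629, SUM(price)=1849
  Hanoi: ids {7, 20, 37, 38} → MAX(price)=755, SUM(price)=2239
  Jaipur: ids {9, 15, 24} → MAX(price)=754, SUM(price)=1198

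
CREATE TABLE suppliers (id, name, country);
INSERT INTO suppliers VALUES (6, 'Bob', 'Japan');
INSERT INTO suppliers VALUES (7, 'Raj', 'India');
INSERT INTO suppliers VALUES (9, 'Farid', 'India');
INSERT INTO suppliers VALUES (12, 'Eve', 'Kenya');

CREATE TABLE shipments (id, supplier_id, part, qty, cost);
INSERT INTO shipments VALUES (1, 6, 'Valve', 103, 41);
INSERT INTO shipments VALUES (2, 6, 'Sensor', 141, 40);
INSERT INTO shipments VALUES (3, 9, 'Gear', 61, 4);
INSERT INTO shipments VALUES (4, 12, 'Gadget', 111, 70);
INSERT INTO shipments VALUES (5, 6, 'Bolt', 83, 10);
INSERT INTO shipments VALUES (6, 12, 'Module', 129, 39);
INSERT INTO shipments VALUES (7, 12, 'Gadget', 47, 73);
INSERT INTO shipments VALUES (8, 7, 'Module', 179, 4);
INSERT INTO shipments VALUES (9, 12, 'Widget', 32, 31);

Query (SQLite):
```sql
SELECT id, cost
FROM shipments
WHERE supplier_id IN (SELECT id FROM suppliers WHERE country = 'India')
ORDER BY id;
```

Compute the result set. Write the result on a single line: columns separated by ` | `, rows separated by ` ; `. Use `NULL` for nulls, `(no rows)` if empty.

Inner query: suppliers.id where country = 'India'.
Outer: keep shipments rows whose supplier_id is in that set.
Inner query → {7, 9}

3 | 4 ; 8 | 4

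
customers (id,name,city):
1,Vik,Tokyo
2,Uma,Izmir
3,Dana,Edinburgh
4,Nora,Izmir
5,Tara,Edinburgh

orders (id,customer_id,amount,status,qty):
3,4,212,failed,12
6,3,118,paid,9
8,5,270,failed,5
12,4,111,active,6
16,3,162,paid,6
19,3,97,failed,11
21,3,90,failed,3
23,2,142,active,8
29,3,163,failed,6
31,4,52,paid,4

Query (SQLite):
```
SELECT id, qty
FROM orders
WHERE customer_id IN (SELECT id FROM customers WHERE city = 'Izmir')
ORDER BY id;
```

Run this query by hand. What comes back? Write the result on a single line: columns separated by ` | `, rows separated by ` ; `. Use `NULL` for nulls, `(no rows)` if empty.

Inner query: customers.id where city = 'Izmir'.
Outer: keep orders rows whose customer_id is in that set.
Inner query → {2, 4}

3 | 12 ; 12 | 6 ; 23 | 8 ; 31 | 4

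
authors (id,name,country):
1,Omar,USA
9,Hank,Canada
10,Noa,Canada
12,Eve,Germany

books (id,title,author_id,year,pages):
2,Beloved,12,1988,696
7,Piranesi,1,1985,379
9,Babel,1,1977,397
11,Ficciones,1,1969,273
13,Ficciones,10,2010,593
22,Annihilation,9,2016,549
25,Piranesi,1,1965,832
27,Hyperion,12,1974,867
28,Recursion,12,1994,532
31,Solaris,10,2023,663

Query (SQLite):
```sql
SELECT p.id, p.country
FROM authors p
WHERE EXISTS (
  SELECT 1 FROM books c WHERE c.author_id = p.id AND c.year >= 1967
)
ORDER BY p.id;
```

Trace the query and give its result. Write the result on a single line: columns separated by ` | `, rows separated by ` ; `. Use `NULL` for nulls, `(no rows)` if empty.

1 | USA ; 9 | Canada ; 10 | Canada ; 12 | Germany

For each authors row, check whether any books with matching author_id has year >= 1967.
Keep rows where that is true.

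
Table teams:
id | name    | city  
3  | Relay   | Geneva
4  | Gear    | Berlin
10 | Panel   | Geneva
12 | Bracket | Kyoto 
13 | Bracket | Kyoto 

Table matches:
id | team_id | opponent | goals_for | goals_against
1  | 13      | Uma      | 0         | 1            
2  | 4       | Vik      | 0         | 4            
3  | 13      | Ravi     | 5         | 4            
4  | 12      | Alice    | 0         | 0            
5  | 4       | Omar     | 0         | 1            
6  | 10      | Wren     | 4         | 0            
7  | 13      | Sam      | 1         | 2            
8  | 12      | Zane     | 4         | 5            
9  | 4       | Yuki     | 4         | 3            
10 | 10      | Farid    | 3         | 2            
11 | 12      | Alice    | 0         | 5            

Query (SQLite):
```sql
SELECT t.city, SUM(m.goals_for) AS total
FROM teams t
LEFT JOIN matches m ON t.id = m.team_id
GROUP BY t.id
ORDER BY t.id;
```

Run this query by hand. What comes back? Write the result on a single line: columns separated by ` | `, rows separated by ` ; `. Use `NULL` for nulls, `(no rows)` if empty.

Geneva | NULL ; Berlin | 4 ; Geneva | 7 ; Kyoto | 4 ; Kyoto | 6

LEFT JOIN keeps every teams row; unmatched ones get NULL for matches columns.
Group by teams.id and compute SUM(m.goals_for). SUM over an all-NULL group is NULL.
  3: ids {—} → SUM(m.goals_for)=NULL
  4: ids {2, 5, 9} → SUM(m.goals_for)=4
  10: ids {6, 10} → SUM(m.goals_for)=7
  12: ids {4, 8, 11} → SUM(m.goals_for)=4
  13: ids {1, 3, 7} → SUM(m.goals_for)=6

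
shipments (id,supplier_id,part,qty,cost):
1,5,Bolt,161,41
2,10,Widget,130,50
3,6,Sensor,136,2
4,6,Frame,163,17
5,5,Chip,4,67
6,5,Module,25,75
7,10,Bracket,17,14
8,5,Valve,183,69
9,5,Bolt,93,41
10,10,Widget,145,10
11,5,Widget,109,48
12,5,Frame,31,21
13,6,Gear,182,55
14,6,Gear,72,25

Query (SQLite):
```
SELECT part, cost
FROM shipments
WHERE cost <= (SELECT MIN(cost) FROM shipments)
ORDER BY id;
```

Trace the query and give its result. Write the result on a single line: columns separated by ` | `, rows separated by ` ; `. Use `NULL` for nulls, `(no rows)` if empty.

Scalar subquery: MIN(cost) over all shipments rows = 2.
Keep rows where cost <= that value.

Sensor | 2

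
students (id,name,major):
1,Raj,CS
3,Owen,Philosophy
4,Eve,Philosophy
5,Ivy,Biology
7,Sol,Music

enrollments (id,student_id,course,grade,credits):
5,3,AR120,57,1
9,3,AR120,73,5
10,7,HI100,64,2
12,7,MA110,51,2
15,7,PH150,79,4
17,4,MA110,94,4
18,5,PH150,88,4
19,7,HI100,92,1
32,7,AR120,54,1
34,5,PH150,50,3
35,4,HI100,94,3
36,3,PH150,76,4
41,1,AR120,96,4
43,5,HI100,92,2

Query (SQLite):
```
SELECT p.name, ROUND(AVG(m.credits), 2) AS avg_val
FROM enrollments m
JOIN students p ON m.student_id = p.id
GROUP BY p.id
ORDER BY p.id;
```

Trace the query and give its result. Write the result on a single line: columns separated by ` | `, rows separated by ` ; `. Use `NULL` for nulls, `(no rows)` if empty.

Raj | 4 ; Owen | 3.33 ; Eve | 3.5 ; Ivy | 3 ; Sol | 2

Join each enrollments row to its students via student_id.
Group joined rows by students.id; compute ROUND(AVG(m.credits), 2) per group.
  1: ids {41} → ROUND(AVG(m.credits), 2)=4
  3: ids {5, 9, 36} → ROUND(AVG(m.credits), 2)=3.33
  4: ids {17, 35} → ROUND(AVG(m.credits), 2)=3.5
  5: ids {18, 34, 43} → ROUND(AVG(m.credits), 2)=3
  7: ids {10, 12, 15, 19, 32} → ROUND(AVG(m.credits), 2)=2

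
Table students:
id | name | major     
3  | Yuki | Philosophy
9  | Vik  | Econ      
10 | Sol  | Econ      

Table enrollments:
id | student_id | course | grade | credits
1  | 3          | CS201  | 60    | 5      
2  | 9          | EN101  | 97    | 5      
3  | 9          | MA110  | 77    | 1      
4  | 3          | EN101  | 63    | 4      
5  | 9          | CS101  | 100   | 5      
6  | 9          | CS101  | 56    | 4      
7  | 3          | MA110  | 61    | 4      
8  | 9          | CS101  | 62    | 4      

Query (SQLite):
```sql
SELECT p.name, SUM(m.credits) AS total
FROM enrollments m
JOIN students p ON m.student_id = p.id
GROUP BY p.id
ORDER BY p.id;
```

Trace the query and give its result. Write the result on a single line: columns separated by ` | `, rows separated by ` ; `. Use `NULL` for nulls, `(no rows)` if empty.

Join each enrollments row to its students via student_id.
Group joined rows by students.id; compute SUM(m.credits) per group.
  3: ids {1, 4, 7} → SUM(m.credits)=13
  9: ids {2, 3, 5, 6, 8} → SUM(m.credits)=19

Yuki | 13 ; Vik | 19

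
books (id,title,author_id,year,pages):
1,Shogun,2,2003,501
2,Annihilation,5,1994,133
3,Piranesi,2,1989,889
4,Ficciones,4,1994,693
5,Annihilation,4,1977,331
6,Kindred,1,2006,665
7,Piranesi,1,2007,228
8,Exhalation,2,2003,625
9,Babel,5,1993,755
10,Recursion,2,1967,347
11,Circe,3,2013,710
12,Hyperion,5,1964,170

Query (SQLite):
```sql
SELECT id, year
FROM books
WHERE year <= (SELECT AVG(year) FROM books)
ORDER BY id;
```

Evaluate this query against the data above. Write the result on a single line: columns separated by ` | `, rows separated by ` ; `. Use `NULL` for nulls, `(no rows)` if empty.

3 | 1989 ; 5 | 1977 ; 10 | 1967 ; 12 | 1964

Scalar subquery: AVG(year) over all books rows = 1992.5.
Keep rows where year <= that value.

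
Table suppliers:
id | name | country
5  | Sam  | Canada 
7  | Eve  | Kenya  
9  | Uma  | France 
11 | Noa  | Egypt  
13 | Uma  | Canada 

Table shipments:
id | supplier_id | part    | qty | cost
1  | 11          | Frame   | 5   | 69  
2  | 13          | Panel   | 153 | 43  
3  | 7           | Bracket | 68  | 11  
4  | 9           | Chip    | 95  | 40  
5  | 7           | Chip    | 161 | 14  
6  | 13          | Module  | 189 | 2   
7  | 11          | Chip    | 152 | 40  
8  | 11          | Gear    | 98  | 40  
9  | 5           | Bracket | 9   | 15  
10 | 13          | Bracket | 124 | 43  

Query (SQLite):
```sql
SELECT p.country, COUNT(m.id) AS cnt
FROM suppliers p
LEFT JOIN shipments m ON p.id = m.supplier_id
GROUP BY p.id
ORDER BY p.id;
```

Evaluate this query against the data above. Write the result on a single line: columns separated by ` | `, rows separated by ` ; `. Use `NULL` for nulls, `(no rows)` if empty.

Canada | 1 ; Kenya | 2 ; France | 1 ; Egypt | 3 ; Canada | 3

LEFT JOIN keeps every suppliers row; unmatched ones get NULL for shipments columns.
Group by suppliers.id and compute COUNT(m.id). COUNT(col) of an all-NULL group is 0.
  5: ids {9} → COUNT(m.id)=1
  7: ids {3, 5} → COUNT(m.id)=2
  9: ids {4} → COUNT(m.id)=1
  11: ids {1, 7, 8} → COUNT(m.id)=3
  13: ids {2, 6, 10} → COUNT(m.id)=3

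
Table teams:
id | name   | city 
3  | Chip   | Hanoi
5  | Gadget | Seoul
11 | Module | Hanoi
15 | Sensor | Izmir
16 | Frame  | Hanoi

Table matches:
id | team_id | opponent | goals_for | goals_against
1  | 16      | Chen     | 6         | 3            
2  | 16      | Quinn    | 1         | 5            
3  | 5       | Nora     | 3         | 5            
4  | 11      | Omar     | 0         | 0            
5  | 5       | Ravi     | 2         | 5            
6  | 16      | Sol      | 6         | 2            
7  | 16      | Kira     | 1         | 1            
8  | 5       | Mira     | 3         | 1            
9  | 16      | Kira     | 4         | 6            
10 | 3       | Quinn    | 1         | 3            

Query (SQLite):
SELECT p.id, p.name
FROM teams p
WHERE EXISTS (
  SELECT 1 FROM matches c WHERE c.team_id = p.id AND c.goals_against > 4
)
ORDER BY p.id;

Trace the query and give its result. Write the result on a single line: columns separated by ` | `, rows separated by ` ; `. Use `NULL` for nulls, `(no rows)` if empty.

5 | Gadget ; 16 | Frame

For each teams row, check whether any matches with matching team_id has goals_against > 4.
Keep rows where that is true.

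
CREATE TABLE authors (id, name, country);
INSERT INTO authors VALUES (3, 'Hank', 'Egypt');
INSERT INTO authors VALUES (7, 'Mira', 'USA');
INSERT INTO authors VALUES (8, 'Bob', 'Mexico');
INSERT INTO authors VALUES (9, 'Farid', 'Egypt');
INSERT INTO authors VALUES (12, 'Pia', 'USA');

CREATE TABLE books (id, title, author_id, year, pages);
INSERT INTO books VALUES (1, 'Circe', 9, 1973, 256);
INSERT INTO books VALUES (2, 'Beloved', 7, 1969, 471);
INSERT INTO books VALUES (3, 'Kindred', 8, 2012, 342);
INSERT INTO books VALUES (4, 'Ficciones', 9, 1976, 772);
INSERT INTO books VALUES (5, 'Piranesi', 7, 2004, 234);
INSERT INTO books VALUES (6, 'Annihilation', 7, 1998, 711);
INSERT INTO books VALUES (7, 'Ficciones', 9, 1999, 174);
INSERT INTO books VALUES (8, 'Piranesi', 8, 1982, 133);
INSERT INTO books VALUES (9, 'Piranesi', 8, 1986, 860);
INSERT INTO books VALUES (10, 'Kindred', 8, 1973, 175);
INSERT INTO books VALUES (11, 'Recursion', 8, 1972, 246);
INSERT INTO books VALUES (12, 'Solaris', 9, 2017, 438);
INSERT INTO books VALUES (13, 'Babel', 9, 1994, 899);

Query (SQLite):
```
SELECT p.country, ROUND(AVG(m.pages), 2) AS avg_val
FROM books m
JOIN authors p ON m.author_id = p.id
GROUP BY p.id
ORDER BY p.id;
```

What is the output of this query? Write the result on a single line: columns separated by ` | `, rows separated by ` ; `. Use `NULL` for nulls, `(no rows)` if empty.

Join each books row to its authors via author_id.
Group joined rows by authors.id; compute ROUND(AVG(m.pages), 2) per group.
  7: ids {2, 5, 6} → ROUND(AVG(m.pages), 2)=472
  8: ids {3, 8, 9, 10, 11} → ROUND(AVG(m.pages), 2)=351.2
  9: ids {1, 4, 7, 12, 13} → ROUND(AVG(m.pages), 2)=507.8

USA | 472 ; Mexico | 351.2 ; Egypt | 507.8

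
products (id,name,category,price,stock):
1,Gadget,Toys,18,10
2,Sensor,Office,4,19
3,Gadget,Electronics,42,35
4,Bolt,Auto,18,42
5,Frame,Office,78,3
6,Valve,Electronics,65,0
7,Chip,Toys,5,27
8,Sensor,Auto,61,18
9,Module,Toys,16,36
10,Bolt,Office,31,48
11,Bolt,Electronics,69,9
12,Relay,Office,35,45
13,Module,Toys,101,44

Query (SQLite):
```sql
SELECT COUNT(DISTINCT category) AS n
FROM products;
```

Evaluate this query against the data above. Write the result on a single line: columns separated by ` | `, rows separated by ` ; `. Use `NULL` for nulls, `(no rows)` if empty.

Count distinct non-NULL category values.

4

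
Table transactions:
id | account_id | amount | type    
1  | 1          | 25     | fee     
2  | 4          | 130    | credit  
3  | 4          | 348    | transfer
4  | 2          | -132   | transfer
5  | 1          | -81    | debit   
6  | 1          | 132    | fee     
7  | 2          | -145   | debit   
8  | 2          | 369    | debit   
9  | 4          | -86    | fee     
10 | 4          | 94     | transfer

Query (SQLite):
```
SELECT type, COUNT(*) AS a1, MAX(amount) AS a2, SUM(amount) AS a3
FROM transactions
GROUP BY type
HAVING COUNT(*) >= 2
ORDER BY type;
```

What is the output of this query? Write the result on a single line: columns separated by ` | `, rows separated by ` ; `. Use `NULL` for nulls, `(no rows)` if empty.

Group transactions by type.
Per group compute: COUNT(*), MAX(amount), SUM(amount).
HAVING: drop groups with fewer than 2 rows.
  credit: ids {2} → COUNT(*)=1, MAX(amount)=130, SUM(amount)=130
  debit: ids {5, 7, 8} → COUNT(*)=3, MAX(amount)=369, SUM(amount)=143
  fee: ids {1, 6, 9} → COUNT(*)=3, MAX(amount)=132, SUM(amount)=71
  transfer: ids {3, 4, 10} → COUNT(*)=3, MAX(amount)=348, SUM(amount)=310

debit | 3 | 369 | 143 ; fee | 3 | 132 | 71 ; transfer | 3 | 348 | 310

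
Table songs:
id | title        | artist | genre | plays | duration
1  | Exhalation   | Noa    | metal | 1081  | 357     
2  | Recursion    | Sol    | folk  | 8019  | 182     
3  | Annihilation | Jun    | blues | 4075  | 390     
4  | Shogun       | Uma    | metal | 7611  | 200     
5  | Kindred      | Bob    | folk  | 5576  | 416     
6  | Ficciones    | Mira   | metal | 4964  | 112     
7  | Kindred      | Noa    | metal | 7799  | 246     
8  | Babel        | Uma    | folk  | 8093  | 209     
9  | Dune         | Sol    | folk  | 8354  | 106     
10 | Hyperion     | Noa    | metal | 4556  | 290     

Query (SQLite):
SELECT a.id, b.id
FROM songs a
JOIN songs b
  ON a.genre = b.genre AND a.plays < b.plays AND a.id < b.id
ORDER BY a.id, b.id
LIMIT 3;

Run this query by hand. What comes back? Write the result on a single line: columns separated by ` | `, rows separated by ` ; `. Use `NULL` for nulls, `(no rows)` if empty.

Pairs (a,b) with same genre, a.plays < b.plays, a.id < b.id.
genre groups: blues:{3} folk:{2,5,8,9} metal:{1,4,6,7,10}
Ordered by (a.id, b.id); first 3.

1 | 4 ; 1 | 6 ; 1 | 7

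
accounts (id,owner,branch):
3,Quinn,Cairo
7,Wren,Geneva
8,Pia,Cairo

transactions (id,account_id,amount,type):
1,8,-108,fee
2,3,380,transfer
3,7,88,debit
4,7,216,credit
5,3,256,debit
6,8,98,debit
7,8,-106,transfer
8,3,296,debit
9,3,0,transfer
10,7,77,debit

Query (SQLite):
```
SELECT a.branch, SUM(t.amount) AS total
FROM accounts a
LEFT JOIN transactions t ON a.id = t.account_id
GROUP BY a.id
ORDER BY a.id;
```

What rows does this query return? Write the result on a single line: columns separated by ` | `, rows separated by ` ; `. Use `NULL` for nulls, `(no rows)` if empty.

LEFT JOIN keeps every accounts row; unmatched ones get NULL for transactions columns.
Group by accounts.id and compute SUM(t.amount). SUM over an all-NULL group is NULL.
  3: ids {2, 5, 8, 9} → SUM(t.amount)=932
  7: ids {3, 4, 10} → SUM(t.amount)=381
  8: ids {1, 6, 7} → SUM(t.amount)=-116

Cairo | 932 ; Geneva | 381 ; Cairo | -116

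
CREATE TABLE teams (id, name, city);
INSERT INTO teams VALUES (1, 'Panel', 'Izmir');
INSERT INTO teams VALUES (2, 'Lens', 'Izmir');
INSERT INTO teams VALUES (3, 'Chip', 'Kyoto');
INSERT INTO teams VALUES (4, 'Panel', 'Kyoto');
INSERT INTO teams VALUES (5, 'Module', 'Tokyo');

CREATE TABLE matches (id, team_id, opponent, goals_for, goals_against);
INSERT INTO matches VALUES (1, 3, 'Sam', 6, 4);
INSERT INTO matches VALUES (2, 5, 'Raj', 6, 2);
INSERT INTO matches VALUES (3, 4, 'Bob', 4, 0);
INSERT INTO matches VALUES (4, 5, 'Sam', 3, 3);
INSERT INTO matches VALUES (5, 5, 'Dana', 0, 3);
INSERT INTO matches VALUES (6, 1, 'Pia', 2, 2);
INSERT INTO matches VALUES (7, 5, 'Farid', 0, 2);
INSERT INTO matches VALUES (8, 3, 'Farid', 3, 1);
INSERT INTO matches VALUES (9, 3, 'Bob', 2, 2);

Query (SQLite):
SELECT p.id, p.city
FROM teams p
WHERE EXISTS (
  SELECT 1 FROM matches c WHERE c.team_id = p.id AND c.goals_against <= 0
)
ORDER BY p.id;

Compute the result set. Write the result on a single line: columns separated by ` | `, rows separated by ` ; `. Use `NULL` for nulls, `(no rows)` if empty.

4 | Kyoto

For each teams row, check whether any matches with matching team_id has goals_against <= 0.
Keep rows where that is true.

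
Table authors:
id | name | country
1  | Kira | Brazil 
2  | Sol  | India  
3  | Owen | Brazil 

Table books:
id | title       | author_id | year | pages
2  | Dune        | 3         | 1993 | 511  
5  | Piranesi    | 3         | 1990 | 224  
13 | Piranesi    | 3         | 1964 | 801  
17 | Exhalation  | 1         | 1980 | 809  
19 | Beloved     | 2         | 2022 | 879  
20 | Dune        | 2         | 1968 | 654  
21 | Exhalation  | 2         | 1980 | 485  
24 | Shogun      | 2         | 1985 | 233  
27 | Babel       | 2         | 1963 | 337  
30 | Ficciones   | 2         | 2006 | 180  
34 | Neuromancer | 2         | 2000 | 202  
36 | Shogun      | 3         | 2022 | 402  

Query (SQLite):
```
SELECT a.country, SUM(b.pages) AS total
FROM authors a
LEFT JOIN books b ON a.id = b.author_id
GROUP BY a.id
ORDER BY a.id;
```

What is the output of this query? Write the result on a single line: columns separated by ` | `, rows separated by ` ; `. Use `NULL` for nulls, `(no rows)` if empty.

LEFT JOIN keeps every authors row; unmatched ones get NULL for books columns.
Group by authors.id and compute SUM(b.pages). SUM over an all-NULL group is NULL.
  1: ids {17} → SUM(b.pages)=809
  2: ids {19, 20, 21, 24, 27, 30, 34} → SUM(b.pages)=2970
  3: ids {2, 5, 13, 36} → SUM(b.pages)=1938

Brazil | 809 ; India | 2970 ; Brazil | 1938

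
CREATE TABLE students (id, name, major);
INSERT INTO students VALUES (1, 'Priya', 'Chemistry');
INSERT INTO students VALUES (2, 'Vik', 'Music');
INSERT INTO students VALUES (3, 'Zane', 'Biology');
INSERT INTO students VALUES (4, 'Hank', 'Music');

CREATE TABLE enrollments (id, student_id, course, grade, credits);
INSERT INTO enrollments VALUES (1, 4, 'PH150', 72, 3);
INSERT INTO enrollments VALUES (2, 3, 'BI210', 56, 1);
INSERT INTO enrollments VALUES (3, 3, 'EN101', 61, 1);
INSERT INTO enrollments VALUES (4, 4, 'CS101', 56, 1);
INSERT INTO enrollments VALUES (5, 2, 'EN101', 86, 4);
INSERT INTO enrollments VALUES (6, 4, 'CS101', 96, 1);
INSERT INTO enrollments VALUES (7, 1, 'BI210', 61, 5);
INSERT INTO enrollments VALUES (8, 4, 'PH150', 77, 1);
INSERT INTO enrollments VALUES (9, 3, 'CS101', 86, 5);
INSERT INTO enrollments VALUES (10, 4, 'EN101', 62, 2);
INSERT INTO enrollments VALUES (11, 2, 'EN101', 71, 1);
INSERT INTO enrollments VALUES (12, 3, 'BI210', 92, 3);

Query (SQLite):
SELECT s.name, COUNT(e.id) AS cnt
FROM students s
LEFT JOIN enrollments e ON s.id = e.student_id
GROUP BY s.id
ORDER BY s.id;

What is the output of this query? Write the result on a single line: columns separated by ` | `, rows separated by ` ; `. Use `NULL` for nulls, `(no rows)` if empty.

LEFT JOIN keeps every students row; unmatched ones get NULL for enrollments columns.
Group by students.id and compute COUNT(e.id). COUNT(col) of an all-NULL group is 0.
  1: ids {7} → COUNT(e.id)=1
  2: ids {5, 11} → COUNT(e.id)=2
  3: ids {2, 3, 9, 12} → COUNT(e.id)=4
  4: ids {1, 4, 6, 8, 10} → COUNT(e.id)=5

Priya | 1 ; Vik | 2 ; Zane | 4 ; Hank | 5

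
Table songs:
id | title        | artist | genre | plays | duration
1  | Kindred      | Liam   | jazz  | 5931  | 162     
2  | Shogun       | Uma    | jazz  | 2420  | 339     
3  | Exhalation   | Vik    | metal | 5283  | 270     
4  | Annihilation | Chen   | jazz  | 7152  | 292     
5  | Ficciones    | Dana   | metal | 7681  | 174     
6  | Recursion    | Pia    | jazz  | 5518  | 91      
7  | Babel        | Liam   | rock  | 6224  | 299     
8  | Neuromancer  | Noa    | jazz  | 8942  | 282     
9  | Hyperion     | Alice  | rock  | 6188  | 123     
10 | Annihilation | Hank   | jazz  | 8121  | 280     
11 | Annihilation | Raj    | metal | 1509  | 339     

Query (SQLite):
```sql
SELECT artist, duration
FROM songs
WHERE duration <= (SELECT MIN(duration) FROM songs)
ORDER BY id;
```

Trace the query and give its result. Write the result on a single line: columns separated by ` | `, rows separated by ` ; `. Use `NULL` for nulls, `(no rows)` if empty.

Pia | 91

Scalar subquery: MIN(duration) over all songs rows = 91.
Keep rows where duration <= that value.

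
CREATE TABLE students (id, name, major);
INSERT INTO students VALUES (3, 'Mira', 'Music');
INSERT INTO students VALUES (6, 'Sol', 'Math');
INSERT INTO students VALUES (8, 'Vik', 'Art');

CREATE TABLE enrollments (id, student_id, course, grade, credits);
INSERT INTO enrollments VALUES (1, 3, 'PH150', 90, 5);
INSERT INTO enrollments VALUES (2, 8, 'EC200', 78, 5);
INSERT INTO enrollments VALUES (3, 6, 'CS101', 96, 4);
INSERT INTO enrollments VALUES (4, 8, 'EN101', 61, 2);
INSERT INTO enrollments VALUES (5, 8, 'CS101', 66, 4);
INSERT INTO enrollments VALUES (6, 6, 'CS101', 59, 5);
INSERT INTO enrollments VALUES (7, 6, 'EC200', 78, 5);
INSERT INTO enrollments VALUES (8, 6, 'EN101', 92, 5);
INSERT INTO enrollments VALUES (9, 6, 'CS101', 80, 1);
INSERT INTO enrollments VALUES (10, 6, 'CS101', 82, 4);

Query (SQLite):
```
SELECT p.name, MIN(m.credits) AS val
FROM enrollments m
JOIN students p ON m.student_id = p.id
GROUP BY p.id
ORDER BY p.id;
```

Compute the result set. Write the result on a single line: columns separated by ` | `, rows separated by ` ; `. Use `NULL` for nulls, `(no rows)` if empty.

Join each enrollments row to its students via student_id.
Group joined rows by students.id; compute MIN(m.credits) per group.
  3: ids {1} → MIN(m.credits)=5
  6: ids {3, 6, 7, 8, 9, 10} → MIN(m.credits)=1
  8: ids {2, 4, 5} → MIN(m.credits)=2

Mira | 5 ; Sol | 1 ; Vik | 2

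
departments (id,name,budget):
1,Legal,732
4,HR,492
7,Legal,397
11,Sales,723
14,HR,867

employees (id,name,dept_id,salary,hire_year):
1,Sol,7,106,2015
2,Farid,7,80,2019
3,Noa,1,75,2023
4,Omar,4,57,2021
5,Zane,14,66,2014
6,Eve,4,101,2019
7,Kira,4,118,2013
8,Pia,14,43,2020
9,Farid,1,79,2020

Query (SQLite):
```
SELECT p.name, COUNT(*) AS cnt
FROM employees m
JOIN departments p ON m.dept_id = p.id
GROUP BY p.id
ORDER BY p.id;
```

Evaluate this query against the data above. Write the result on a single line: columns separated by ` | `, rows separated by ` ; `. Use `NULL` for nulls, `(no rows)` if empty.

Legal | 2 ; HR | 3 ; Legal | 2 ; HR | 2

Join each employees row to its departments via dept_id.
Group joined rows by departments.id; compute COUNT(*) per group.
  1: ids {3, 9} → COUNT(*)=2
  4: ids {4, 6, 7} → COUNT(*)=3
  7: ids {1, 2} → COUNT(*)=2
  14: ids {5, 8} → COUNT(*)=2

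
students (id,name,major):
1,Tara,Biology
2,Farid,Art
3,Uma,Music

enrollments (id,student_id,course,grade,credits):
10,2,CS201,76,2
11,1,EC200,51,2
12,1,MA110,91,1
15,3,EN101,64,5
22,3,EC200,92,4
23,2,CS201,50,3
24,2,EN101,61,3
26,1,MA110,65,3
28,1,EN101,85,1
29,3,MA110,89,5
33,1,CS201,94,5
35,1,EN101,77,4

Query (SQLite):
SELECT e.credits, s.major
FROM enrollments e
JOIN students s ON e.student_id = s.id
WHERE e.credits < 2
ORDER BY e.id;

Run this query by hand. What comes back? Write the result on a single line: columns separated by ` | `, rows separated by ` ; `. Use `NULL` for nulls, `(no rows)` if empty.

1 | Biology ; 1 | Biology

Each enrollments row matches the students row where student_id = students.id.
Then keep rows with e.credits < 2.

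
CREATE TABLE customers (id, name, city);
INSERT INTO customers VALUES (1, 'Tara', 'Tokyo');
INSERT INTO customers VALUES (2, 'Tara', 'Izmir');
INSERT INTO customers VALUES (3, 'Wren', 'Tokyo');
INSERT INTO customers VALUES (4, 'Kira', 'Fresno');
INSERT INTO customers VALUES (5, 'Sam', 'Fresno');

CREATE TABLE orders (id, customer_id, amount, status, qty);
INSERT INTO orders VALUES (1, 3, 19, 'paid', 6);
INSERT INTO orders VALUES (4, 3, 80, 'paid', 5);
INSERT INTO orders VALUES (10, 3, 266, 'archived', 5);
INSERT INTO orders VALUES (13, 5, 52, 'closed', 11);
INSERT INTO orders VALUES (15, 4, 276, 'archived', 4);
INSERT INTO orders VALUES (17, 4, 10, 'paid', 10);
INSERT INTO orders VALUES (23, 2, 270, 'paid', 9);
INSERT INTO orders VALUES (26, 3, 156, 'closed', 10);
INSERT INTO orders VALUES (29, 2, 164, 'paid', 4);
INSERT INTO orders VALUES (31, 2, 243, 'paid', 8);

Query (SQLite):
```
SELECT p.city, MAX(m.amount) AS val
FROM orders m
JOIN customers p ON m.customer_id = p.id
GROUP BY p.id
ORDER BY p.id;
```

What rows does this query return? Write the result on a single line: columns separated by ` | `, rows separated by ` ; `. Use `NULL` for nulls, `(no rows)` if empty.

Izmir | 270 ; Tokyo | 266 ; Fresno | 276 ; Fresno | 52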